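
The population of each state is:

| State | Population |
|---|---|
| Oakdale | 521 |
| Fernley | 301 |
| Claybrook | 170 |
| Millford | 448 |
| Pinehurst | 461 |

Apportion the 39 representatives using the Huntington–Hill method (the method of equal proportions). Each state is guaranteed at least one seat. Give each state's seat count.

Oakdale=11; Fernley=6; Claybrook=4; Millford=9; Pinehurst=9

With divisor 49: modified quotas Oakdale 10.633, Fernley 6.143, Claybrook 3.469, Millford 9.143, Pinehurst 9.408.
Geometric-mean thresholds: Oakdale √(10·11)=10.488, Fernley √(6·7)=6.481, Claybrook √(3·4)=3.464, Millford √(9·10)=9.487, Pinehurst √(9·10)=9.487.
Each quota rounded against its threshold gives Oakdale 11, Fernley 6, Claybrook 4, Millford 9, Pinehurst 9 (total 39).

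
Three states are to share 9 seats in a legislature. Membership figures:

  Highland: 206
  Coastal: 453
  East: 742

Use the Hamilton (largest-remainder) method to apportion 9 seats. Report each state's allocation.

Highland: 1, Coastal: 3, East: 5

Total 1401; standard divisor 1401/9 ≈ 155.667.
Standard quotas: Highland 1.323, Coastal 2.910, East 4.767.
Lower quotas: Highland 1, Coastal 2, East 4 (sum 7, leaving 2 seats).
Remainders in descending order: Coastal 0.910, East 0.767, Highland 0.323.
The surplus seats go to Coastal, East.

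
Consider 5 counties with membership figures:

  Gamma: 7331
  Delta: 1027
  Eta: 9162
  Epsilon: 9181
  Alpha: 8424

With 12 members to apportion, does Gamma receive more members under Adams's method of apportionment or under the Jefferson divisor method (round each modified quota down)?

Adams: Gamma 2, Delta 1, Eta 3, Epsilon 3, Alpha 3.
Jefferson: Gamma 3, Delta 0, Eta 3, Epsilon 3, Alpha 3.
Gamma gets 2 under Adams and 3 under Jefferson.

Jefferson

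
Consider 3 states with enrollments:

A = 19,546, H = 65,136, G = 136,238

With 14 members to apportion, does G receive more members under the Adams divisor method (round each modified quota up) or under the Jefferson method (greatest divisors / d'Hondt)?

Jefferson

Adams: A 2, H 4, G 8.
Jefferson: A 1, H 4, G 9.
G gets 8 under Adams and 9 under Jefferson.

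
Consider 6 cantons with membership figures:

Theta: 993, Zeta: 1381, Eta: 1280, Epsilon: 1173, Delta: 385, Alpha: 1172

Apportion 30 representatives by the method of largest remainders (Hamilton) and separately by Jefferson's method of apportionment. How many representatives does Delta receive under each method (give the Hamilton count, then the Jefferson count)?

Hamilton: Theta 5, Zeta 6, Eta 6, Epsilon 6, Delta 2, Alpha 5.
Jefferson: Theta 5, Zeta 7, Eta 6, Epsilon 6, Delta 1, Alpha 5.
Delta gets 2 under Hamilton and 1 under Jefferson.

2 and 1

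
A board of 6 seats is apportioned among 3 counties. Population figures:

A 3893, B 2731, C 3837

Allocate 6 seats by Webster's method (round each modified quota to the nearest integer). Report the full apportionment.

A 2; B 2; C 2

Standard divisor 10461/6 ≈ 1743.5; standard quotas: A 2.233, B 1.566, C 2.201.
Rounding to the nearest integer gives A 2, B 2, C 2 — total 6, matching the house size, so no adjustment is needed.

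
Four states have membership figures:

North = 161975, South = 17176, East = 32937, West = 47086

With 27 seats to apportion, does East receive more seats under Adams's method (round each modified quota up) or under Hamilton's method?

Adams

Adams: North 16, South 2, East 4, West 5.
Hamilton: North 17, South 2, East 3, West 5.
East gets 4 under Adams and 3 under Hamilton.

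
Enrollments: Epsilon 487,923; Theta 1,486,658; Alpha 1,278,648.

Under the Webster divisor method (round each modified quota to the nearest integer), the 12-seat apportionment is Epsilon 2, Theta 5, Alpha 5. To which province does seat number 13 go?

Theta

Priority for the next seat is population ÷ (current seats + 0.5).
Priorities: Epsilon 195169.200, Theta 270301.455, Alpha 232481.455.
Highest priority: Theta.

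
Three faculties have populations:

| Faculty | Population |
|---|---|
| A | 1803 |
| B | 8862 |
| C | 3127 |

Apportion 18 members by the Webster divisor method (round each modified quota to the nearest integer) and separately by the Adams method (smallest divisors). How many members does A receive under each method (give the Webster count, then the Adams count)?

2 and 3

Webster: A 2, B 12, C 4.
Adams: A 3, B 11, C 4.
A gets 2 under Webster and 3 under Adams.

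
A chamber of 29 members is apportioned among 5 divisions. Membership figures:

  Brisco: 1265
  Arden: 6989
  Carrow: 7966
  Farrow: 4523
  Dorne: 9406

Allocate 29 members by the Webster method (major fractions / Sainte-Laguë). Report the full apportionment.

Brisco 1; Arden 7; Carrow 8; Farrow 4; Dorne 9

Standard divisor 30149/29 ≈ 1039.621; standard quotas: Brisco 1.217, Arden 6.723, Carrow 7.662, Farrow 4.351, Dorne 9.048.
Rounding to the nearest integer gives Brisco 1, Arden 7, Carrow 8, Farrow 4, Dorne 9 — total 29, matching the house size, so no adjustment is needed.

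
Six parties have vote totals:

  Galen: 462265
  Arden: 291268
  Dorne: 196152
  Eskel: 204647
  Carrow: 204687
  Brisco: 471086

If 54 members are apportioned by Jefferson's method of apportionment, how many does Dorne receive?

6

Standard divisor 1830105/54 ≈ 33890.833; standard quotas: Galen 13.640, Arden 8.594, Dorne 5.788, Eskel 6.038, Carrow 6.040, Brisco 13.900.
Rounding down gives 13, 8, 5, 6, 6, 13 = 51 seats, so the divisor must be adjusted.
With modified divisor 32500: modified quotas Galen 14.224, Arden 8.962, Dorne 6.035, Eskel 6.297, Carrow 6.298, Brisco 14.495.
Rounding down: Galen 14, Arden 8, Dorne 6, Eskel 6, Carrow 6, Brisco 14 (total 54).
Dorne receives 6.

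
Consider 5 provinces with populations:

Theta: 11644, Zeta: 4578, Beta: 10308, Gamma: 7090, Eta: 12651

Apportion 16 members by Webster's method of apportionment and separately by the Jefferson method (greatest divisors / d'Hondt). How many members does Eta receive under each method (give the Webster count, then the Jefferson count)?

Webster: Theta 4, Zeta 2, Beta 4, Gamma 2, Eta 4.
Jefferson: Theta 4, Zeta 1, Beta 4, Gamma 2, Eta 5.
Eta gets 4 under Webster and 5 under Jefferson.

4 and 5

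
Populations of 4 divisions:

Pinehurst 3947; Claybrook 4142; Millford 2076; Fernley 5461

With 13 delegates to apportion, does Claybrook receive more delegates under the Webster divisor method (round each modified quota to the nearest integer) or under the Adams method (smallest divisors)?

Adams

Webster: Pinehurst 3, Claybrook 3, Millford 2, Fernley 5.
Adams: Pinehurst 3, Claybrook 4, Millford 2, Fernley 4.
Claybrook gets 3 under Webster and 4 under Adams.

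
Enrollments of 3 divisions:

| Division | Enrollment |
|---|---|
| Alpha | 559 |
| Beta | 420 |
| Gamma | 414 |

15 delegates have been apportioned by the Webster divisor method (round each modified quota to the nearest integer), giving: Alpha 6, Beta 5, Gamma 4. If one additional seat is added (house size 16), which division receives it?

Priority for the next seat is population ÷ (current seats + 0.5).
Priorities: Alpha 86.000, Beta 76.364, Gamma 92.000.
Highest priority: Gamma.

Gamma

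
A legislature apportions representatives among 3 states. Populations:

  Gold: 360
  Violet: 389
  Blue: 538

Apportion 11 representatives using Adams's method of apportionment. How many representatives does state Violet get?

Standard divisor 1287/11 ≈ 117; standard quotas: Gold 3.077, Violet 3.325, Blue 4.598.
Rounding up gives 4, 4, 5 = 13 seats, so the divisor must be adjusted.
With modified divisor 132: modified quotas Gold 2.727, Violet 2.947, Blue 4.076.
Rounding up: Gold 3, Violet 3, Blue 5 (total 11).
Violet receives 3.

3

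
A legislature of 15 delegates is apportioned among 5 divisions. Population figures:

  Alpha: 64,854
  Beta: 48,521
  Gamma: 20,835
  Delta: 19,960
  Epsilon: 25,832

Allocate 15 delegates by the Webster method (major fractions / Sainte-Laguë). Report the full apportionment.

Standard divisor 180002/15 ≈ 12000.133; standard quotas: Alpha 5.404, Beta 4.043, Gamma 1.736, Delta 1.663, Epsilon 2.153.
Rounding to the nearest integer gives Alpha 5, Beta 4, Gamma 2, Delta 2, Epsilon 2 — total 15, matching the house size, so no adjustment is needed.

Alpha: 5; Beta: 4; Gamma: 2; Delta: 2; Epsilon: 2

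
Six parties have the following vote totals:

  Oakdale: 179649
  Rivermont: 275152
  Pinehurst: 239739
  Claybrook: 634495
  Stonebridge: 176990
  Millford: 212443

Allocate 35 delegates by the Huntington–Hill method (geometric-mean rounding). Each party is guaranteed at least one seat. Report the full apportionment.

With divisor 50518: modified quotas Oakdale 3.556, Rivermont 5.447, Pinehurst 4.746, Claybrook 12.560, Stonebridge 3.504, Millford 4.205.
Geometric-mean thresholds: Oakdale √(3·4)=3.464, Rivermont √(5·6)=5.477, Pinehurst √(4·5)=4.472, Claybrook √(12·13)=12.490, Stonebridge √(3·4)=3.464, Millford √(4·5)=4.472.
Each quota rounded against its threshold gives Oakdale 4, Rivermont 5, Pinehurst 5, Claybrook 13, Stonebridge 4, Millford 4 (total 35).

Oakdale 4, Rivermont 5, Pinehurst 5, Claybrook 13, Stonebridge 4, Millford 4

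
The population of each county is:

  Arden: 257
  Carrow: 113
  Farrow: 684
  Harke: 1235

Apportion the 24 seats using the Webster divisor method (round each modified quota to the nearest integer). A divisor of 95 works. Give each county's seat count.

Arden 3; Carrow 1; Farrow 7; Harke 13

With modified divisor 95: modified quotas Arden 2.705, Carrow 1.189, Farrow 7.200, Harke 13.000.
Rounding to the nearest integer: Arden 3, Carrow 1, Farrow 7, Harke 13 (total 24).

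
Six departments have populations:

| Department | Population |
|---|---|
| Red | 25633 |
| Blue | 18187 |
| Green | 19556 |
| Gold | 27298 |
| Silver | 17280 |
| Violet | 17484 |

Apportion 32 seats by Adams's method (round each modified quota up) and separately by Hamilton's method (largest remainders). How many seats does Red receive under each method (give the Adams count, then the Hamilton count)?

Adams: Red 6, Blue 5, Green 5, Gold 7, Silver 4, Violet 5.
Hamilton: Red 7, Blue 5, Green 5, Gold 7, Silver 4, Violet 4.
Red gets 6 under Adams and 7 under Hamilton.

6 and 7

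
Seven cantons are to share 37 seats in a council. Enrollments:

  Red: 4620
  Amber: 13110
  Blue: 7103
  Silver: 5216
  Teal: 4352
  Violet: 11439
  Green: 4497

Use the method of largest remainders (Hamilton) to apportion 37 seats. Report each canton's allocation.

Red: 3; Amber: 10; Blue: 5; Silver: 4; Teal: 3; Violet: 9; Green: 3

Total 50337; standard divisor 50337/37 ≈ 1360.459.
Standard quotas: Red 3.3959, Amber 9.6365, Blue 5.2210, Silver 3.8340, Teal 3.1989, Violet 8.4082, Green 3.3055.
Lower quotas: Red 3, Amber 9, Blue 5, Silver 3, Teal 3, Violet 8, Green 3 (sum 34, leaving 3 seats).
Remainders in descending order: Silver 0.8340, Amber 0.6365, Violet 0.4082, Red 0.3959, Green 0.3055, Blue 0.2210, Teal 0.1989.
Largest remainders: Silver, Amber, Violet receive the extra seats.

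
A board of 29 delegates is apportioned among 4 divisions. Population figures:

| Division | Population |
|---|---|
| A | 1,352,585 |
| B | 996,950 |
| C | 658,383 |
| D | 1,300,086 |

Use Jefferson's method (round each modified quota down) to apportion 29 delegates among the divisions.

A: 9, B: 7, C: 4, D: 9

Standard divisor 4308004/29 ≈ 148551.862; standard quotas: A 9.105, B 6.711, C 4.432, D 8.752.
Rounding down gives 9, 6, 4, 8 = 27 seats, so the divisor must be adjusted.
With modified divisor 138800: modified quotas A 9.745, B 7.183, C 4.743, D 9.367.
Rounding down: A 9, B 7, C 4, D 9 (total 29).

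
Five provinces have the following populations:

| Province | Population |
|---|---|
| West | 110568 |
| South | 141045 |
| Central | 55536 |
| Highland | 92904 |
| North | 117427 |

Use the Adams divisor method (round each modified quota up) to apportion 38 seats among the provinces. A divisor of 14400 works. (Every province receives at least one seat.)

With modified divisor 14400: modified quotas West 7.678, South 9.795, Central 3.857, Highland 6.452, North 8.155.
Rounding up: West 8, South 10, Central 4, Highland 7, North 9 (total 38).

West: 8, South: 10, Central: 4, Highland: 7, North: 9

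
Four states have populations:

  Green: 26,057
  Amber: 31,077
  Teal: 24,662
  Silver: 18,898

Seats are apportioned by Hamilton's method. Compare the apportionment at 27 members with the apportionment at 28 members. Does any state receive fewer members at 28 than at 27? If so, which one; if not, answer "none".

At 27 seats: Green 7, Amber 8, Teal 7, Silver 5.
At 28 seats: Green 7, Amber 9, Teal 7, Silver 5.
No state's allocation decreased.

none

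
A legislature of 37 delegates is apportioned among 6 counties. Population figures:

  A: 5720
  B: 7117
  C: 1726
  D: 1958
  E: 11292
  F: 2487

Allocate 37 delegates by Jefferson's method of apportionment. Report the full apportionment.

Standard divisor 30300/37 ≈ 818.919; standard quotas: A 6.985, B 8.691, C 2.108, D 2.391, E 13.789, F 3.037.
Rounding down gives 6, 8, 2, 2, 13, 3 = 34 seats, so the divisor must be adjusted.
With modified divisor 770: modified quotas A 7.429, B 9.243, C 2.242, D 2.543, E 14.665, F 3.230.
Rounding down: A 7, B 9, C 2, D 2, E 14, F 3 (total 37).

A=7; B=9; C=2; D=2; E=14; F=3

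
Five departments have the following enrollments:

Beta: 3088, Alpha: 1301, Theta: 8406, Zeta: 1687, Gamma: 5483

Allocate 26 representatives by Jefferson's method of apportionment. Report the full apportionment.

Beta 4, Alpha 1, Theta 12, Zeta 2, Gamma 7

Standard divisor 19965/26 ≈ 767.885; standard quotas: Beta 4.021, Alpha 1.694, Theta 10.947, Zeta 2.197, Gamma 7.140.
Rounding down gives 4, 1, 10, 2, 7 = 24 seats, so the divisor must be adjusted.
With modified divisor 690: modified quotas Beta 4.475, Alpha 1.886, Theta 12.183, Zeta 2.445, Gamma 7.946.
Rounding down: Beta 4, Alpha 1, Theta 12, Zeta 2, Gamma 7 (total 26).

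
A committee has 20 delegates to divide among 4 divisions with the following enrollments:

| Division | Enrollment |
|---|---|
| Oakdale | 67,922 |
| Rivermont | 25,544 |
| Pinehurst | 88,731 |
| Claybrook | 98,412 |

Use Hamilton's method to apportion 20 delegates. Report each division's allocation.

Oakdale: 5; Rivermont: 2; Pinehurst: 6; Claybrook: 7

The standard divisor is 280609/20 ≈ 14030.45.
Standard quotas: Oakdale 4.8410, Rivermont 1.8206, Pinehurst 6.3242, Claybrook 7.0142.
Lower quotas: Oakdale 4, Rivermont 1, Pinehurst 6, Claybrook 7 (sum 18, leaving 2 seats).
Remainders in descending order: Oakdale 0.8410, Rivermont 0.8206, Pinehurst 0.3242, Claybrook 0.0142.
Largest remainders: Oakdale, Rivermont receive the extra seats.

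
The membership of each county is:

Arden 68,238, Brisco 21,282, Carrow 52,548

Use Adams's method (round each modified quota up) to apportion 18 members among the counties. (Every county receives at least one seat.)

Standard divisor 142068/18 ≈ 7892.667; standard quotas: Arden 8.646, Brisco 2.696, Carrow 6.658.
Rounding up gives 9, 3, 7 = 19 seats, so the divisor must be adjusted.
With modified divisor 8600: modified quotas Arden 7.935, Brisco 2.475, Carrow 6.110.
Rounding up: Arden 8, Brisco 3, Carrow 7 (total 18).

Arden=8, Brisco=3, Carrow=7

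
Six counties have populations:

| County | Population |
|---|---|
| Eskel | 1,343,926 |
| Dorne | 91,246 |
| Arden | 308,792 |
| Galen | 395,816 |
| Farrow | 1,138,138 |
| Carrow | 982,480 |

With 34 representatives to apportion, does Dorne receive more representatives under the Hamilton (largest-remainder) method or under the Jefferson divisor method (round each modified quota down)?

Hamilton

Hamilton: Eskel 11, Dorne 1, Arden 2, Galen 3, Farrow 9, Carrow 8.
Jefferson: Eskel 11, Dorne 0, Arden 2, Galen 3, Farrow 10, Carrow 8.
Dorne gets 1 under Hamilton and 0 under Jefferson.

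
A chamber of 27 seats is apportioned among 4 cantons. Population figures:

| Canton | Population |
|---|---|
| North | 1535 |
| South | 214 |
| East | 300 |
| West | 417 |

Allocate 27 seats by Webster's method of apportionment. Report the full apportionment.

Standard divisor 2466/27 ≈ 91.333; standard quotas: North 16.807, South 2.343, East 3.285, West 4.566.
Rounding to the nearest integer gives North 17, South 2, East 3, West 5 — total 27, matching the house size, so no adjustment is needed.

North=17; South=2; East=3; West=5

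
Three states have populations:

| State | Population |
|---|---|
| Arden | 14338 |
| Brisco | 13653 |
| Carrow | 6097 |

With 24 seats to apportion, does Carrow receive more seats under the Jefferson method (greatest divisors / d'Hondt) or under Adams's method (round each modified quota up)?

Adams

Jefferson: Arden 10, Brisco 10, Carrow 4.
Adams: Arden 10, Brisco 9, Carrow 5.
Carrow gets 4 under Jefferson and 5 under Adams.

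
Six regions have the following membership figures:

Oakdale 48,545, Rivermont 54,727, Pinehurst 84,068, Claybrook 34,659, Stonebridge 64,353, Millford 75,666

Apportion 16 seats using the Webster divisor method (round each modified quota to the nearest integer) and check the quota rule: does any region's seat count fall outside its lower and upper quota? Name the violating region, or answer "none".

none

Standard quotas: Oakdale 2.146, Rivermont 2.419, Pinehurst 3.716, Claybrook 1.532, Stonebridge 2.844, Millford 3.344.
Webster allocation: Oakdale 2, Rivermont 2, Pinehurst 4, Claybrook 2, Stonebridge 3, Millford 3.
Every allocation lies between the lower and upper quota.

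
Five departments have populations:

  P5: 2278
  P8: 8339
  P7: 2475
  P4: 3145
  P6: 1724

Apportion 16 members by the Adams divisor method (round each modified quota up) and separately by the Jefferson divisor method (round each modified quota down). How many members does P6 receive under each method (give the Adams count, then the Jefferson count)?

Adams: P5 2, P8 7, P7 2, P4 3, P6 2.
Jefferson: P5 2, P8 8, P7 2, P4 3, P6 1.
P6 gets 2 under Adams and 1 under Jefferson.

2 and 1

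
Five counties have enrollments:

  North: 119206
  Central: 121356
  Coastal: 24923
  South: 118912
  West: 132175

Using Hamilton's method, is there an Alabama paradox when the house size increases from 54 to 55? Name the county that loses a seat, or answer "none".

At 54 seats: North 12, Central 13, Coastal 3, South 12, West 14.
At 55 seats: North 13, Central 13, Coastal 2, South 13, West 14.
Coastal drops from 3 to 2.

Coastal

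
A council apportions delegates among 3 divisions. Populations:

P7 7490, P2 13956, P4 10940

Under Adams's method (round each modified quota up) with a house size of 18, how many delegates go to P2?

8

Standard divisor 32386/18 ≈ 1799.222; standard quotas: P7 4.163, P2 7.757, P4 6.080.
Rounding up gives 5, 8, 7 = 20 seats, so the divisor must be adjusted.
With modified divisor 1900: modified quotas P7 3.942, P2 7.345, P4 5.758.
Rounding up: P7 4, P2 8, P4 6 (total 18).
P2 receives 8.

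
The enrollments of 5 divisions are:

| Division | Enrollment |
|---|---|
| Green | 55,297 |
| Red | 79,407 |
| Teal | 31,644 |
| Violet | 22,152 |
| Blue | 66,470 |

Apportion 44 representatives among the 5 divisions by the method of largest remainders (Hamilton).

The standard divisor is 254970/44 ≈ 5794.773.
Standard quotas: Green 9.5426, Red 13.7032, Teal 5.4608, Violet 3.8228, Blue 11.4707.
Lower quotas: Green 9, Red 13, Teal 5, Violet 3, Blue 11 (sum 41, leaving 3 seats).
Remainders in descending order: Violet 0.8228, Red 0.7032, Green 0.5426, Blue 0.4707, Teal 0.4608.
The surplus seats go to Violet, Red, Green.

Green: 10, Red: 14, Teal: 5, Violet: 4, Blue: 11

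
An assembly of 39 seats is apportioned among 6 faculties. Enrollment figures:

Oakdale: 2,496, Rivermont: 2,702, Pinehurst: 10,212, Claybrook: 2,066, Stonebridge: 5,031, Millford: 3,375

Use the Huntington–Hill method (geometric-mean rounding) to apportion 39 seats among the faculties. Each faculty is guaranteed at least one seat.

Oakdale: 4, Rivermont: 4, Pinehurst: 15, Claybrook: 3, Stonebridge: 8, Millford: 5

With divisor 666: modified quotas Oakdale 3.748, Rivermont 4.057, Pinehurst 15.333, Claybrook 3.102, Stonebridge 7.554, Millford 5.068.
Geometric-mean thresholds: Oakdale √(3·4)=3.464, Rivermont √(4·5)=4.472, Pinehurst √(15·16)=15.492, Claybrook √(3·4)=3.464, Stonebridge √(7·8)=7.483, Millford √(5·6)=5.477.
Each quota rounded against its threshold gives Oakdale 4, Rivermont 4, Pinehurst 15, Claybrook 3, Stonebridge 8, Millford 5 (total 39).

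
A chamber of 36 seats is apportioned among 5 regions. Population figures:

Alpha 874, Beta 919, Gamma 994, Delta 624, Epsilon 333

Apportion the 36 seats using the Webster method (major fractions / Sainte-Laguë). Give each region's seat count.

Standard divisor 3744/36 ≈ 104; standard quotas: Alpha 8.404, Beta 8.837, Gamma 9.558, Delta 6.000, Epsilon 3.202.
Rounding to the nearest integer gives Alpha 8, Beta 9, Gamma 10, Delta 6, Epsilon 3 — total 36, matching the house size, so no adjustment is needed.

Alpha 8; Beta 9; Gamma 10; Delta 6; Epsilon 3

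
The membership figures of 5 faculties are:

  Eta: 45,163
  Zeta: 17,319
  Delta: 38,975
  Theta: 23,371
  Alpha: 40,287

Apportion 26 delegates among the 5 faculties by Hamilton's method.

The standard divisor is 165115/26 ≈ 6350.577.
Standard quotas: Eta 7.1116, Zeta 2.7272, Delta 6.1372, Theta 3.6801, Alpha 6.3438.
Lower quotas: Eta 7, Zeta 2, Delta 6, Theta 3, Alpha 6 (sum 24, leaving 2 seats).
Remainders in descending order: Zeta 0.7272, Theta 0.6801, Alpha 0.3438, Delta 0.1372, Eta 0.1116.
The surplus seats go to Zeta, Theta.

Eta: 7; Zeta: 3; Delta: 6; Theta: 4; Alpha: 6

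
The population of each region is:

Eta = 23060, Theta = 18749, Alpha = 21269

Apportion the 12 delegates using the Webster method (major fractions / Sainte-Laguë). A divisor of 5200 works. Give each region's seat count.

Eta 4; Theta 4; Alpha 4

With modified divisor 5200: modified quotas Eta 4.435, Theta 3.606, Alpha 4.090.
Rounding to the nearest integer: Eta 4, Theta 4, Alpha 4 (total 12).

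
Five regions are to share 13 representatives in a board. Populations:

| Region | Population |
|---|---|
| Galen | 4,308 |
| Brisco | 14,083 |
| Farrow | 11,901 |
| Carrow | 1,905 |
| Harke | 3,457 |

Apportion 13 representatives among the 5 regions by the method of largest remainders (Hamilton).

Galen 2; Brisco 5; Farrow 4; Carrow 1; Harke 1

The standard divisor is 35654/13 ≈ 2742.615.
Standard quotas: Galen 1.5708, Brisco 5.1349, Farrow 4.3393, Carrow 0.6946, Harke 1.2605.
Lower quotas: Galen 1, Brisco 5, Farrow 4, Carrow 0, Harke 1 (sum 11, leaving 2 seats).
Remainders in descending order: Carrow 0.6946, Galen 0.5708, Farrow 0.3393, Harke 0.2605, Brisco 0.1349.
The surplus seats go to Carrow, Galen.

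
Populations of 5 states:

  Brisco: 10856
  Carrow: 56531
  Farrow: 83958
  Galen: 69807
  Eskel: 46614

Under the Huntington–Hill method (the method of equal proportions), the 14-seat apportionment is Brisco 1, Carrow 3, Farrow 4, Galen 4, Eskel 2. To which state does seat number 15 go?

Eskel

Priority for the next seat is population ÷ (√(s·(s+1))).
Priorities: Brisco 7676.351, Carrow 16319.094, Farrow 18773.580, Galen 15609.320, Eskel 19030.086.
Highest priority: Eskel.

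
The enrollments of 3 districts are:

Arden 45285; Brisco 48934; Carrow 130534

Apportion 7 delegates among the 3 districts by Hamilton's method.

Arden 1; Brisco 2; Carrow 4

Total 224753; standard divisor 224753/7 ≈ 32107.571.
Standard quotas: Arden 1.4104, Brisco 1.5241, Carrow 4.0655.
Lower quotas: Arden 1, Brisco 1, Carrow 4 (sum 6, leaving 1 seat).
Remainders in descending order: Brisco 0.5241, Arden 0.4104, Carrow 0.0655.
Largest remainder: Brisco receives the extra seat.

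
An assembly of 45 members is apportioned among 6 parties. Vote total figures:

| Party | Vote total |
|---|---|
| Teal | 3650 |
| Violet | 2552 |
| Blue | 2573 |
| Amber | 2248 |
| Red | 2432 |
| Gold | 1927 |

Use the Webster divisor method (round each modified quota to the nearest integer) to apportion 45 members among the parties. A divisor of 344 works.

Teal: 11, Violet: 7, Blue: 7, Amber: 7, Red: 7, Gold: 6

With modified divisor 344: modified quotas Teal 10.610, Violet 7.419, Blue 7.480, Amber 6.535, Red 7.070, Gold 5.602.
Rounding to the nearest integer: Teal 11, Violet 7, Blue 7, Amber 7, Red 7, Gold 6 (total 45).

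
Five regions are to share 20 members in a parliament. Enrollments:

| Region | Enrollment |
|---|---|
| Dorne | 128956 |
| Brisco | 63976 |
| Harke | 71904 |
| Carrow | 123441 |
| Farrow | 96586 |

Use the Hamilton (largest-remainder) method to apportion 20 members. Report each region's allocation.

Dorne 5, Brisco 3, Harke 3, Carrow 5, Farrow 4

The standard divisor is 484863/20 ≈ 24243.15.
Standard quotas: Dorne 5.3193, Brisco 2.6389, Harke 2.9660, Carrow 5.0918, Farrow 3.9841.
Lower quotas: Dorne 5, Brisco 2, Harke 2, Carrow 5, Farrow 3 (sum 17, leaving 3 seats).
Remainders in descending order: Farrow 0.9841, Harke 0.9660, Brisco 0.6389, Dorne 0.3193, Carrow 0.0918.
Largest remainders: Farrow, Harke, Brisco receive the extra seats.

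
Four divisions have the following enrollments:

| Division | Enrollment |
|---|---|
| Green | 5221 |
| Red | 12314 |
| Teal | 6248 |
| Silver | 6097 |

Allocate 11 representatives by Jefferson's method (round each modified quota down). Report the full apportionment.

Green: 2; Red: 5; Teal: 2; Silver: 2

Standard divisor 29880/11 ≈ 2716.364; standard quotas: Green 1.922, Red 4.533, Teal 2.300, Silver 2.245.
Rounding down gives 1, 4, 2, 2 = 9 seats, so the divisor must be adjusted.
With modified divisor 2300: modified quotas Green 2.270, Red 5.354, Teal 2.717, Silver 2.651.
Rounding down: Green 2, Red 5, Teal 2, Silver 2 (total 11).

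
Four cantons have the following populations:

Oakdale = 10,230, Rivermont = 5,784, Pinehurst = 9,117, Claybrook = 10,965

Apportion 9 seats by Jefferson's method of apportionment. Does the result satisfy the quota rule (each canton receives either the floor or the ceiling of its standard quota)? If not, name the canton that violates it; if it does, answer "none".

none

Standard quotas: Oakdale 2.551, Rivermont 1.442, Pinehurst 2.273, Claybrook 2.734.
Jefferson allocation: Oakdale 3, Rivermont 1, Pinehurst 2, Claybrook 3.
Every allocation lies between the lower and upper quota.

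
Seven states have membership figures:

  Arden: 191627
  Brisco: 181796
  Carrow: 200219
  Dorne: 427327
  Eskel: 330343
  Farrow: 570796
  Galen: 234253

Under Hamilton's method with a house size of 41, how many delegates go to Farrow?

Standard divisor: 2136361 ÷ 41 ≈ 52106.366.
Standard quotas: Arden 3.6776, Brisco 3.4889, Carrow 3.8425, Dorne 8.2011, Eskel 6.3398, Farrow 10.9544, Galen 4.4957.
Lower quotas: Arden 3, Brisco 3, Carrow 3, Dorne 8, Eskel 6, Farrow 10, Galen 4 (sum 37, leaving 4 seats).
Remainders in descending order: Farrow 0.9544, Carrow 0.8425, Arden 0.6776, Galen 0.4957, Brisco 0.4889, Eskel 0.3398, Dorne 0.2011.
The surplus seats go to Farrow, Carrow, Arden, Galen.
Farrow receives 11.

11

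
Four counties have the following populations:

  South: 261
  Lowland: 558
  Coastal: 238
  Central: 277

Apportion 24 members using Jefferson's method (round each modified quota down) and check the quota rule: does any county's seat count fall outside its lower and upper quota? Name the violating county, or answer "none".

none

Standard quotas: South 4.696, Lowland 10.039, Coastal 4.282, Central 4.984.
Jefferson allocation: South 5, Lowland 10, Coastal 4, Central 5.
Every allocation lies between the lower and upper quota.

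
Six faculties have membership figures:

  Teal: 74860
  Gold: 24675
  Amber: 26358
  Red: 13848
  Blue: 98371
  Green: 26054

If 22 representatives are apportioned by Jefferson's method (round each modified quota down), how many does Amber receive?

2

Standard divisor 264166/22 ≈ 12007.545; standard quotas: Teal 6.234, Gold 2.055, Amber 2.195, Red 1.153, Blue 8.192, Green 2.170.
Rounding down gives 6, 2, 2, 1, 8, 2 = 21 seats, so the divisor must be adjusted.
With modified divisor 10800: modified quotas Teal 6.931, Gold 2.285, Amber 2.441, Red 1.282, Blue 9.108, Green 2.412.
Rounding down: Teal 6, Gold 2, Amber 2, Red 1, Blue 9, Green 2 (total 22).
Amber receives 2.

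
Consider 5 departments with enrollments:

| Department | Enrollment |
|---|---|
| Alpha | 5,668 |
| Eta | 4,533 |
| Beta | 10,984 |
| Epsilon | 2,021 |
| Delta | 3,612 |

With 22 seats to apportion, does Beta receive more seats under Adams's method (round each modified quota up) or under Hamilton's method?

Adams: Alpha 5, Eta 4, Beta 8, Epsilon 2, Delta 3.
Hamilton: Alpha 4, Eta 4, Beta 9, Epsilon 2, Delta 3.
Beta gets 8 under Adams and 9 under Hamilton.

Hamilton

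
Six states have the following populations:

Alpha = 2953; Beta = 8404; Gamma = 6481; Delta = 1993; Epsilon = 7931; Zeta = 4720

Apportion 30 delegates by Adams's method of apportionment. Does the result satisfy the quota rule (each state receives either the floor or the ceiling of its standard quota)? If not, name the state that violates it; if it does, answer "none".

none

Standard quotas: Alpha 2.727, Beta 7.762, Gamma 5.986, Delta 1.841, Epsilon 7.325, Zeta 4.359.
Adams allocation: Alpha 3, Beta 8, Gamma 6, Delta 2, Epsilon 7, Zeta 4.
Every allocation lies between the lower and upper quota.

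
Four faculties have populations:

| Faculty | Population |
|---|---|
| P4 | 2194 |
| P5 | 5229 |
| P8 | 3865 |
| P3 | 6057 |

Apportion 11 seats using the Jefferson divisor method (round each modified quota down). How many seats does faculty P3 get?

Standard divisor 17345/11 ≈ 1576.818; standard quotas: P4 1.391, P5 3.316, P8 2.451, P3 3.841.
Rounding down gives 1, 3, 2, 3 = 9 seats, so the divisor must be adjusted.
With modified divisor 1300: modified quotas P4 1.688, P5 4.022, P8 2.973, P3 4.659.
Rounding down: P4 1, P5 4, P8 2, P3 4 (total 11).
P3 receives 4.

4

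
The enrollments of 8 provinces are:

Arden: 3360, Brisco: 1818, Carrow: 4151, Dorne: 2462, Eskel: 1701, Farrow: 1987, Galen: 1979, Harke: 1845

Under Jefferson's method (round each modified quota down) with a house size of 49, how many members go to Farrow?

5

Standard divisor 19303/49 ≈ 393.939; standard quotas: Arden 8.529, Brisco 4.615, Carrow 10.537, Dorne 6.250, Eskel 4.318, Farrow 5.044, Galen 5.024, Harke 4.683.
Rounding down gives 8, 4, 10, 6, 4, 5, 5, 4 = 46 seats, so the divisor must be adjusted.
With modified divisor 366: modified quotas Arden 9.180, Brisco 4.967, Carrow 11.342, Dorne 6.727, Eskel 4.648, Farrow 5.429, Galen 5.407, Harke 5.041.
Rounding down: Arden 9, Brisco 4, Carrow 11, Dorne 6, Eskel 4, Farrow 5, Galen 5, Harke 5 (total 49).
Farrow receives 5.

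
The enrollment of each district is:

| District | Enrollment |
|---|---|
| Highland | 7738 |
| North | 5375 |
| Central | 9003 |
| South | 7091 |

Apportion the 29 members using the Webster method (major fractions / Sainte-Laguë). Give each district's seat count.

Highland 8, North 5, Central 9, South 7

Standard divisor 29207/29 ≈ 1007.138; standard quotas: Highland 7.683, North 5.337, Central 8.939, South 7.041.
Rounding to the nearest integer gives Highland 8, North 5, Central 9, South 7 — total 29, matching the house size, so no adjustment is needed.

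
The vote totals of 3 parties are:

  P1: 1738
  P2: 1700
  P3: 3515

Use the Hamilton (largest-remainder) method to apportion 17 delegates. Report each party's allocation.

P1 4, P2 4, P3 9

Standard divisor: 6953 ÷ 17 = 409.
Standard quotas: P1 4.249, P2 4.156, P3 8.594.
Lower quotas: P1 4, P2 4, P3 8 (sum 16, leaving 1 seat).
Remainders in descending order: P3 0.594, P1 0.249, P2 0.156.
The surplus seat goes to P3.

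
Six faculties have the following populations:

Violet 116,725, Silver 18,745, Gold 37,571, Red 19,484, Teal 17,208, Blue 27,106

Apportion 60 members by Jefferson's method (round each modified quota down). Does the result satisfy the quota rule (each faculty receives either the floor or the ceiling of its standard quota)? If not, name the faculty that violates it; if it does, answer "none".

Violet

Standard quotas: Violet 29.571, Silver 4.749, Gold 9.518, Red 4.936, Teal 4.359, Blue 6.867.
Jefferson allocation: Violet 31, Silver 4, Gold 9, Red 5, Teal 4, Blue 7.
Violet has quota 29.571 (lower 29, upper 30) but receives 31 — outside the quota interval.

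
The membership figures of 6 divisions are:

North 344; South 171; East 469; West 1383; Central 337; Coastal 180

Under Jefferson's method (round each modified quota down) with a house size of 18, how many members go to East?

3

Standard divisor 2884/18 ≈ 160.222; standard quotas: North 2.147, South 1.067, East 2.927, West 8.632, Central 2.103, Coastal 1.123.
Rounding down gives 2, 1, 2, 8, 2, 1 = 16 seats, so the divisor must be adjusted.
With modified divisor 150: modified quotas North 2.293, South 1.140, East 3.127, West 9.220, Central 2.247, Coastal 1.200.
Rounding down: North 2, South 1, East 3, West 9, Central 2, Coastal 1 (total 18).
East receives 3.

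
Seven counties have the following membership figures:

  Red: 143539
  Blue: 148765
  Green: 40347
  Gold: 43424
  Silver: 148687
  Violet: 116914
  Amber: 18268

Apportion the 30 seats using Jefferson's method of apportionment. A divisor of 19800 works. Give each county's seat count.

Red=7; Blue=7; Green=2; Gold=2; Silver=7; Violet=5; Amber=0

With modified divisor 19800: modified quotas Red 7.249, Blue 7.513, Green 2.038, Gold 2.193, Silver 7.509, Violet 5.905, Amber 0.923.
Rounding down: Red 7, Blue 7, Green 2, Gold 2, Silver 7, Violet 5, Amber 0 (total 30).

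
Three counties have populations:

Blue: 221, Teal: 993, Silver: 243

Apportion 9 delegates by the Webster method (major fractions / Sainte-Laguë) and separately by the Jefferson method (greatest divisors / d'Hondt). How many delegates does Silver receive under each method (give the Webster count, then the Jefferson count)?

Webster: Blue 1, Teal 6, Silver 2.
Jefferson: Blue 1, Teal 7, Silver 1.
Silver gets 2 under Webster and 1 under Jefferson.

2 and 1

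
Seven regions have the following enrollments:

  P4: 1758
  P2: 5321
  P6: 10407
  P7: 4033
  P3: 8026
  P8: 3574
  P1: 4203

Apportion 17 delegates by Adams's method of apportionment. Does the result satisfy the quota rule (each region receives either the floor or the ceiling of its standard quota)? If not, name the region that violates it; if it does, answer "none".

Standard quotas: P4 0.801, P2 2.424, P6 4.740, P7 1.837, P3 3.656, P8 1.628, P1 1.914.
Adams allocation: P4 1, P2 2, P6 4, P7 2, P3 4, P8 2, P1 2.
Every allocation lies between the lower and upper quota.

none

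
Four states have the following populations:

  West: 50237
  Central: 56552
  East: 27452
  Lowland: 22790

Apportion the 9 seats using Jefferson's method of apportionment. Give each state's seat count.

Standard divisor 157031/9 ≈ 17447.889; standard quotas: West 2.879, Central 3.241, East 1.573, Lowland 1.306.
Rounding down gives 2, 3, 1, 1 = 7 seats, so the divisor must be adjusted.
With modified divisor 13900: modified quotas West 3.614, Central 4.068, East 1.975, Lowland 1.640.
Rounding down: West 3, Central 4, East 1, Lowland 1 (total 9).

West 3, Central 4, East 1, Lowland 1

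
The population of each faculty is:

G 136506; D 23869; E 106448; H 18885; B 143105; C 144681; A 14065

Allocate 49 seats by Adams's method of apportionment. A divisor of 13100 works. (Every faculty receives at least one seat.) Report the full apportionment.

With modified divisor 13100: modified quotas G 10.420, D 1.822, E 8.126, H 1.442, B 10.924, C 11.044, A 1.074.
Rounding up: G 11, D 2, E 9, H 2, B 11, C 12, A 2 (total 49).

G 11, D 2, E 9, H 2, B 11, C 12, A 2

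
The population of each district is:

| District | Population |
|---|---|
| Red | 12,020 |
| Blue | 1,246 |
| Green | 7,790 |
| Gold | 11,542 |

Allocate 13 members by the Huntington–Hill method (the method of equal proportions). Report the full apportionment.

With divisor 2634: modified quotas Red 4.563, Blue 0.473, Green 2.957, Gold 4.382.
Geometric-mean thresholds: Red √(4·5)=4.472, Blue (min 1), Green √(2·3)=2.449, Gold √(4·5)=4.472.
Each quota rounded against its threshold gives Red 5, Blue 1, Green 3, Gold 4 (total 13).

Red: 5, Blue: 1, Green: 3, Gold: 4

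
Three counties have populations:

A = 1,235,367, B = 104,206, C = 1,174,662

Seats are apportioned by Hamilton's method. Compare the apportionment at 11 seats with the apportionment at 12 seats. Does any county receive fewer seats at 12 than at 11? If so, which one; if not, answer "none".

At 11 seats: A 5, B 1, C 5.
At 12 seats: A 6, B 0, C 6.
B drops from 1 to 0.

B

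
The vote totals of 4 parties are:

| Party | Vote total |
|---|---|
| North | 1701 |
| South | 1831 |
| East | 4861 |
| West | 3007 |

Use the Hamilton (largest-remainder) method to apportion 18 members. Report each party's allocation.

North 3, South 3, East 7, West 5

Standard divisor: 11400 ÷ 18 ≈ 633.333.
Standard quotas: North 2.686, South 2.891, East 7.675, West 4.748.
Lower quotas: North 2, South 2, East 7, West 4 (sum 15, leaving 3 seats).
Remainders in descending order: South 0.891, West 0.748, North 0.686, East 0.675.
The surplus seats go to South, West, North.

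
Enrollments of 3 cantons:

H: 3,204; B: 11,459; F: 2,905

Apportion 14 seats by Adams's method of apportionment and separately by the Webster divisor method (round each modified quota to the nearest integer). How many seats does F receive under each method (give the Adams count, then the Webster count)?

3 and 2

Adams: H 3, B 8, F 3.
Webster: H 3, B 9, F 2.
F gets 3 under Adams and 2 under Webster.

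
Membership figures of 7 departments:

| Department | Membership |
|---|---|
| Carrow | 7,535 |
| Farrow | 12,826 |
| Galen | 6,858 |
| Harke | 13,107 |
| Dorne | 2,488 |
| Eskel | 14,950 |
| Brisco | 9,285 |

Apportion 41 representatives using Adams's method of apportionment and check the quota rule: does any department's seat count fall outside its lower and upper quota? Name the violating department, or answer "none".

none

Standard quotas: Carrow 4.608, Farrow 7.843, Galen 4.194, Harke 8.015, Dorne 1.521, Eskel 9.142, Brisco 5.678.
Adams allocation: Carrow 5, Farrow 7, Galen 4, Harke 8, Dorne 2, Eskel 9, Brisco 6.
Every allocation lies between the lower and upper quota.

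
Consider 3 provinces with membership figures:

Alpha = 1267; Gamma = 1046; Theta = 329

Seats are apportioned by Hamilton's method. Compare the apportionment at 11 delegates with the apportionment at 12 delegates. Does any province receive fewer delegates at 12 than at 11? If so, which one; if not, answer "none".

At 11 seats: Alpha 5, Gamma 4, Theta 2.
At 12 seats: Alpha 6, Gamma 5, Theta 1.
Theta drops from 2 to 1.

Theta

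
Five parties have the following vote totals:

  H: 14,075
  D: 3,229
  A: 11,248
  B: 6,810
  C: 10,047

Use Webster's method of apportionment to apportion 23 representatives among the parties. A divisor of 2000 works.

With modified divisor 2000: modified quotas H 7.037, D 1.615, A 5.624, B 3.405, C 5.024.
Rounding to the nearest integer: H 7, D 2, A 6, B 3, C 5 (total 23).

H 7, D 2, A 6, B 3, C 5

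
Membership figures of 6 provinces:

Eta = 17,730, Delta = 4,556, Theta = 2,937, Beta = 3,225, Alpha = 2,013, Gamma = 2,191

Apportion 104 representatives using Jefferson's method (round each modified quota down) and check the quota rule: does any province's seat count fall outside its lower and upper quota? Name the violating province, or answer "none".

Eta

Standard quotas: Eta 56.472, Delta 14.511, Theta 9.355, Beta 10.272, Alpha 6.412, Gamma 6.979.
Jefferson allocation: Eta 58, Delta 14, Theta 9, Beta 10, Alpha 6, Gamma 7.
Eta has quota 56.472 (lower 56, upper 57) but receives 58 — outside the quota interval.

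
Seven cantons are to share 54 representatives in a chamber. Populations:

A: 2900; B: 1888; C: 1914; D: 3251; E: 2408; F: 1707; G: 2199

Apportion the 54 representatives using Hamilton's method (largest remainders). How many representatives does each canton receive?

A 10, B 6, C 6, D 11, E 8, F 6, G 7

Total 16267; standard divisor 16267/54 ≈ 301.241.
Standard quotas: A 9.627, B 6.267, C 6.354, D 10.792, E 7.994, F 5.667, G 7.300.
Lower quotas: A 9, B 6, C 6, D 10, E 7, F 5, G 7 (sum 50, leaving 4 seats).
Remainders in descending order: E 0.994, D 0.792, F 0.667, A 0.627, C 0.354, G 0.300, B 0.267.
Largest remainders: E, D, F, A receive the extra seats.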